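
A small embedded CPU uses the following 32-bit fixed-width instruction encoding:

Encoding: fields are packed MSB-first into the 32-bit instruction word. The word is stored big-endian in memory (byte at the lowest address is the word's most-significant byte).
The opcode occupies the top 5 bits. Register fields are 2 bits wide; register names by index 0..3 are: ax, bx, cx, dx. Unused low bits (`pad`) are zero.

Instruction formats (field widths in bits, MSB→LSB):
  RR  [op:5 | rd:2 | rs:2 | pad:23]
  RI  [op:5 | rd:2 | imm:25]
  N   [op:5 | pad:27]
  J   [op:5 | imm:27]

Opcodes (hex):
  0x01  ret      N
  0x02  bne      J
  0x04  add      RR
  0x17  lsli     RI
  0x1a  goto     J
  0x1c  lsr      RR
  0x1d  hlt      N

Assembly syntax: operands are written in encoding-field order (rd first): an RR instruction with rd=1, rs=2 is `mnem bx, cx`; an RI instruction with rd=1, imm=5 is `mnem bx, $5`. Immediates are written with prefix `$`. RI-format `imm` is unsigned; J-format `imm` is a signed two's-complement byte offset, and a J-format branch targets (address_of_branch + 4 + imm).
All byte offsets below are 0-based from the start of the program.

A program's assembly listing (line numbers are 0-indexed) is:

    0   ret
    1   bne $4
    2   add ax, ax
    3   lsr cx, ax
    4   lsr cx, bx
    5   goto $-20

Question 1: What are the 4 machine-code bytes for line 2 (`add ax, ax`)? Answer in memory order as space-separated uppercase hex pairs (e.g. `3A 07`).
L2: add op=0x4:5|rd=0:2|rs=0:2|pad=0:23 ⇒ 0x20000000 ⇒ big 20 00 00 00

20 00 00 00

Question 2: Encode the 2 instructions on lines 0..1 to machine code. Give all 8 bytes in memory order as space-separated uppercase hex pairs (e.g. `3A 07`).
08 00 00 00 10 00 00 04

line 0 (ret): pack op=0x1:5|pad=0:27 = 0x08000000; big→ 08 00 00 00
line 1 (bne): pack op=0x2:5|imm=4:27 = 0x10000004; big→ 10 00 00 04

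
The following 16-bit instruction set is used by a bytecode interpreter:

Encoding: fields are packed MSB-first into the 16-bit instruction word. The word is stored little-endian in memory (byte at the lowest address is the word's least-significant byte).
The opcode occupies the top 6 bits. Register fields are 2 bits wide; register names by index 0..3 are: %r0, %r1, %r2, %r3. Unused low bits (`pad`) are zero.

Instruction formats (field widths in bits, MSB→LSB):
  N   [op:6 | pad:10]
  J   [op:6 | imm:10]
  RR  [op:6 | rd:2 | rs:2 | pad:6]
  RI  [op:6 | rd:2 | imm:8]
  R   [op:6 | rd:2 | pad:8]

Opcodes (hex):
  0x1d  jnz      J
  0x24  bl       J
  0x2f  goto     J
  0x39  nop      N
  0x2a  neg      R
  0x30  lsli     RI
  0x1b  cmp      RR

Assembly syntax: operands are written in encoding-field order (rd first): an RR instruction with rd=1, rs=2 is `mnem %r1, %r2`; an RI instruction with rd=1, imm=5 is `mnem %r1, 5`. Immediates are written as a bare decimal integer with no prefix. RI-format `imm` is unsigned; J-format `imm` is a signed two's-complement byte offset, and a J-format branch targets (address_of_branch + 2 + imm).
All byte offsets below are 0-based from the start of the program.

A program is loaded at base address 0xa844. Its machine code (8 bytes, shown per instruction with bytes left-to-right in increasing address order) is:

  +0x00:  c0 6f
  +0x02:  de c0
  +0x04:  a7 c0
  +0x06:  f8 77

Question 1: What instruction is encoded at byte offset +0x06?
[06] f8 77 → 0x77f8
  top 6b → 0x1d → jnz [J]
  [9:0] imm=1016 (s10→-8) = -8

jnz -8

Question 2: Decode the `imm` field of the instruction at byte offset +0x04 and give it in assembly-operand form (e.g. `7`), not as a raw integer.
+0x04: a7 c0 ⇒ word 0xc0a7 (little)
  top 6b → 0x30 → lsli [RI]
  rd: (w>>8)&0x3=0x0 → %r0
  imm: (w>>0)&0xff=0xa7 → 167

167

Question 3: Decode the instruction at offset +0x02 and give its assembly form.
@+02  little-endian(de c0) = 0xc0de
  op=0xc0de>>10=0x30 ⇒ lsli (RI)
  rd: (w>>8)&0x3=0x0 → %r0
  imm: (w>>0)&0xff=0xde → 222

lsli %r0, 222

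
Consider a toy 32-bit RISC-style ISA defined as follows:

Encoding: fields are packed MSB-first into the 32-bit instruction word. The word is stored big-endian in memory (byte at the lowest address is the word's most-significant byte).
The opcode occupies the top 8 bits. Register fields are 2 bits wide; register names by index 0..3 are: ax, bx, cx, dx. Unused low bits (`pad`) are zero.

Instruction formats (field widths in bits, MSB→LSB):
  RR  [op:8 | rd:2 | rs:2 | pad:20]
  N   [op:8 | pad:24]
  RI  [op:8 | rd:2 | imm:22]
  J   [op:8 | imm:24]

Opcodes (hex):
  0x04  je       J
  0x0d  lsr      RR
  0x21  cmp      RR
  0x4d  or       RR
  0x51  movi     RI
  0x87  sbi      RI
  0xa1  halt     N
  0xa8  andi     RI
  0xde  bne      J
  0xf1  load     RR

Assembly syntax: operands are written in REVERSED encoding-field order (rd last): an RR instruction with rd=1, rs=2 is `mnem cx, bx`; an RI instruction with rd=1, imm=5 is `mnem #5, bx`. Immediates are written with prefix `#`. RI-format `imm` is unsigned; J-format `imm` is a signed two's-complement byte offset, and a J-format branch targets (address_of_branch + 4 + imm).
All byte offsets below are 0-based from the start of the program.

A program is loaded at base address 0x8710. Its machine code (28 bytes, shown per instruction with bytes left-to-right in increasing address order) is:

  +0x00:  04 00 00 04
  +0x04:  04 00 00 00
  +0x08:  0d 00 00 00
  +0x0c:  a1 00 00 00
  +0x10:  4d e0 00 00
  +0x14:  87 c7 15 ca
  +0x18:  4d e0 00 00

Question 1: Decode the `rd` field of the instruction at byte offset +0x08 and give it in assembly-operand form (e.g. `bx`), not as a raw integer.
ax

+0x08: 0d 00 00 00 ⇒ word 0x0d000000 (big)
  op=0x0d000000>>24=0xd ⇒ lsr (RR)
  rd@[23:22]=0x0 ⇒ ax
  rs@[21:20]=0x0 ⇒ ax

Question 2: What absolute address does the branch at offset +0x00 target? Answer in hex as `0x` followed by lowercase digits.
0x8718

off 0x00: read 04 00 00 04 as big → 0x04000004
  top 8b → 0x4 → je [J]
  imm: (w>>0)&0xffffff=0x4 → #4
  target = base 0x8710 + off 0x00 + 4 + imm 4 = 0x8718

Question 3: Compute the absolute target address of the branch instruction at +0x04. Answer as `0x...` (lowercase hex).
0x8718

@+04  big-endian(04 00 00 00) = 0x04000000
  op=0x04000000>>24=0x4 ⇒ je (J)
  imm@[23:0]=0x0 ⇒ #0
  target = base 0x8710 + off 0x04 + 4 + imm 0 = 0x8718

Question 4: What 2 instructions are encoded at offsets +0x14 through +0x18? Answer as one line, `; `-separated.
sbi #464330, dx; or cx, dx

[14] 87 c7 15 ca → 0x87c715ca
  top 8b → 0x87 → sbi [RI]
  rd: (w>>22)&0x3=0x3 → dx
  imm: (w>>0)&0x3fffff=0x715ca → #464330
[18] 4d e0 00 00 → 0x4de00000
  top 8b → 0x4d → or [RR]
  rd: (w>>22)&0x3=0x3 → dx
  rs: (w>>20)&0x3=0x2 → cx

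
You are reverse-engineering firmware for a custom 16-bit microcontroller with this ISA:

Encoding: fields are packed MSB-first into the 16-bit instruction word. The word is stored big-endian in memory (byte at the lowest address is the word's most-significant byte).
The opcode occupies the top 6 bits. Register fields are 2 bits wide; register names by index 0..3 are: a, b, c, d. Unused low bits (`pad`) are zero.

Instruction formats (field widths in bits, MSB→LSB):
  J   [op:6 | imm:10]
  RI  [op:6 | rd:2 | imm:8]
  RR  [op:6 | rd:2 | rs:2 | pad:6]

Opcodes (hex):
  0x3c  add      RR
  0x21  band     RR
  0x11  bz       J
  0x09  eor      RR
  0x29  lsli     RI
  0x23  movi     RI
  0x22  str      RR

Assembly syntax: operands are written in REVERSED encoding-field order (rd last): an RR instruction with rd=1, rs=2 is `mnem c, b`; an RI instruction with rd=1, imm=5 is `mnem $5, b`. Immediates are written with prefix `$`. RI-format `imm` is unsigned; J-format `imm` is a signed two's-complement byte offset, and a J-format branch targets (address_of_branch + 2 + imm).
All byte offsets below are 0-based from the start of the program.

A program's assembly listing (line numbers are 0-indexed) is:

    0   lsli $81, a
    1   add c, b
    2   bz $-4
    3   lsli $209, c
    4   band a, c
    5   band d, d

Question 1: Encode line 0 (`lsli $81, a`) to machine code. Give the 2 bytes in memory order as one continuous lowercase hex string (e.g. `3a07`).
0. lsli fields op=0x29:6|rd=0:2|imm=81:8 → word a451h → a4 51

a451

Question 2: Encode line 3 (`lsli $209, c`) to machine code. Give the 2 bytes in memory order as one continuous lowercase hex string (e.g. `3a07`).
line 3 (lsli): pack op=0x29:6|rd=2:2|imm=209:8 = 0xa6d1; big→ a6 d1

a6d1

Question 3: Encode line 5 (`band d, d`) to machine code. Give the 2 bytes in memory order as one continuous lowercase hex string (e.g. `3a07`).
line 5 (band): pack op=0x21:6|rd=3:2|rs=3:2|pad=0:6 = 0x87c0; big→ 87 c0

87c0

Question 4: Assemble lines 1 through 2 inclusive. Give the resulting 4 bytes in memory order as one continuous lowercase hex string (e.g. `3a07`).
f18047fc

line 1 (add): pack op=0x3c:6|rd=1:2|rs=2:2|pad=0:6 = 0xf180; big→ f1 80
line 2 (bz): pack op=0x11:6|imm=-4:10 = 0x47fc; big→ 47 fc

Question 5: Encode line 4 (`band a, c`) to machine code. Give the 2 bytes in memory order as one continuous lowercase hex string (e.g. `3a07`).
4. band fields op=0x21:6|rd=2:2|rs=0:2|pad=0:6 → word 8600h → 86 00

8600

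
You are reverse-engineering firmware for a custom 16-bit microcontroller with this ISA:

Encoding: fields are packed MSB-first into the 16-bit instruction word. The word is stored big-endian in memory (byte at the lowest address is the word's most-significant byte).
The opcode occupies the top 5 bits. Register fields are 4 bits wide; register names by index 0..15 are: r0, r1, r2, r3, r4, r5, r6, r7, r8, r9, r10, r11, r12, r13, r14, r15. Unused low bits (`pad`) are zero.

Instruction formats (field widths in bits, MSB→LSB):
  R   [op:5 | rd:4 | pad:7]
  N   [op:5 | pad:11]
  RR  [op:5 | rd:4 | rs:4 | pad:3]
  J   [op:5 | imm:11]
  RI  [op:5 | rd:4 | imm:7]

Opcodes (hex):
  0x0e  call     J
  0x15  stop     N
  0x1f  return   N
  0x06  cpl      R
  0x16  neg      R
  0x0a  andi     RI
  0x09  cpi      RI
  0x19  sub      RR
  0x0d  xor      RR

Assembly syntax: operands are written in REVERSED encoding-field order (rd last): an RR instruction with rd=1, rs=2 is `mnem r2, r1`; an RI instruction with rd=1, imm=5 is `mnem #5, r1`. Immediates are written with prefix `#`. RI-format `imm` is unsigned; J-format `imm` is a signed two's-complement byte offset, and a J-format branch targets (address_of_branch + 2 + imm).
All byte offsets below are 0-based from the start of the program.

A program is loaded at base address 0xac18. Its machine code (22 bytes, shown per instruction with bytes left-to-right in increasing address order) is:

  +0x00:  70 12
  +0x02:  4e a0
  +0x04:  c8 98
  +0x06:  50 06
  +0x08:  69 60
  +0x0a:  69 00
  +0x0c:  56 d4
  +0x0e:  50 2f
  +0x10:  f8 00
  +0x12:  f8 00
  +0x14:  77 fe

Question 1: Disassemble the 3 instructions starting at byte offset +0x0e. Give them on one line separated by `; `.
andi #47, r0; return; return

off 0x0e: read 50 2f as big → 0x502f
  opcode bits[15:11]=0xa: andi/RI
  [10:7] rd=0 = r0
  [6:0] imm=47 = #47
off 0x10: read f8 00 as big → 0xf800
  opcode bits[15:11]=0x1f: return/N
off 0x12: read f8 00 as big → 0xf800
  opcode bits[15:11]=0x1f: return/N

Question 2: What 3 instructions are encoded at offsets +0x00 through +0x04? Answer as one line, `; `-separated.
call #18; cpi #32, r13; sub r3, r1

+0x00: 70 12 ⇒ word 0x7012 (big)
  op=0x7012>>11=0xe ⇒ call (J)
  [10:0] imm=18 = #18
+0x02: 4e a0 ⇒ word 0x4ea0 (big)
  op=0x4ea0>>11=0x9 ⇒ cpi (RI)
  [10:7] rd=13 = r13
  [6:0] imm=32 = #32
+0x04: c8 98 ⇒ word 0xc898 (big)
  op=0xc898>>11=0x19 ⇒ sub (RR)
  [10:7] rd=1 = r1
  [6:3] rs=3 = r3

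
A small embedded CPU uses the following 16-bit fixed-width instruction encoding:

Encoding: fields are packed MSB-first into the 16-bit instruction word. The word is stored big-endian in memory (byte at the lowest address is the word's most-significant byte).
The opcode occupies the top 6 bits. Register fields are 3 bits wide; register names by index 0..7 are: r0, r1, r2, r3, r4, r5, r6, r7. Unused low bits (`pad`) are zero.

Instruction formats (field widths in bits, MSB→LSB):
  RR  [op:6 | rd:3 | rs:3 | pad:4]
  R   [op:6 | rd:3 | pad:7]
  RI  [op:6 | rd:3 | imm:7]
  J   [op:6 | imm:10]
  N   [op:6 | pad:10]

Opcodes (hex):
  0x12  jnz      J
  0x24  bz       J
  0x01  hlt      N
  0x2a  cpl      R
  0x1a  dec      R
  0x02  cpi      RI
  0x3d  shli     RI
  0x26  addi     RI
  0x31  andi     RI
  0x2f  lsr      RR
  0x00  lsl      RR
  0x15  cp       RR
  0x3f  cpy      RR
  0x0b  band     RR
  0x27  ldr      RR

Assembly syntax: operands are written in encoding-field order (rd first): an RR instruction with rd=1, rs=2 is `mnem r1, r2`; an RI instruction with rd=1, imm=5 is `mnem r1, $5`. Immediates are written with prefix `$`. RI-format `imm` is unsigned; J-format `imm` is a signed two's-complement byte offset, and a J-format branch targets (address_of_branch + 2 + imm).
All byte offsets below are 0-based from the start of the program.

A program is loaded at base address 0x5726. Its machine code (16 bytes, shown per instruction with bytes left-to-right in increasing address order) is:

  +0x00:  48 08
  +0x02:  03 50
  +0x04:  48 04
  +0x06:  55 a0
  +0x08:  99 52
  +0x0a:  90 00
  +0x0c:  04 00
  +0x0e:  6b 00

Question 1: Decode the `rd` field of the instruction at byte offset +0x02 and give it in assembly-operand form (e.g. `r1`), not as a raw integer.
r6

@+02  big-endian(03 50) = 0x0350
  top 6b → 0x0 → lsl [RR]
  [9:7] rd=6 = r6
  [6:4] rs=5 = r5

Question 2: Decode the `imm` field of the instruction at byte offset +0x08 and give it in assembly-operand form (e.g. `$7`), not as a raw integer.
@+08  big-endian(99 52) = 0x9952
  top 6b → 0x26 → addi [RI]
  rd: (w>>7)&0x7=0x2 → r2
  imm: (w>>0)&0x7f=0x52 → $82

$82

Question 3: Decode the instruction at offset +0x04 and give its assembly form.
jnz $4

+0x04: 48 04 ⇒ word 0x4804 (big)
  top 6b → 0x12 → jnz [J]
  imm: (w>>0)&0x3ff=0x4 → $4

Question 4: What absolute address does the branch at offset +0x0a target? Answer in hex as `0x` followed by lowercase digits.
0x5732

@+0a  big-endian(90 00) = 0x9000
  top 6b → 0x24 → bz [J]
  imm: (w>>0)&0x3ff=0x0 → $0
  target = base 0x5726 + off 0x0a + 2 + imm 0 = 0x5732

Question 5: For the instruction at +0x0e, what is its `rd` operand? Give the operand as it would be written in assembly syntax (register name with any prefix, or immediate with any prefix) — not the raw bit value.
@+0e  big-endian(6b 00) = 0x6b00
  opcode bits[15:10]=0x1a: dec/R
  [9:7] rd=6 = r6

r6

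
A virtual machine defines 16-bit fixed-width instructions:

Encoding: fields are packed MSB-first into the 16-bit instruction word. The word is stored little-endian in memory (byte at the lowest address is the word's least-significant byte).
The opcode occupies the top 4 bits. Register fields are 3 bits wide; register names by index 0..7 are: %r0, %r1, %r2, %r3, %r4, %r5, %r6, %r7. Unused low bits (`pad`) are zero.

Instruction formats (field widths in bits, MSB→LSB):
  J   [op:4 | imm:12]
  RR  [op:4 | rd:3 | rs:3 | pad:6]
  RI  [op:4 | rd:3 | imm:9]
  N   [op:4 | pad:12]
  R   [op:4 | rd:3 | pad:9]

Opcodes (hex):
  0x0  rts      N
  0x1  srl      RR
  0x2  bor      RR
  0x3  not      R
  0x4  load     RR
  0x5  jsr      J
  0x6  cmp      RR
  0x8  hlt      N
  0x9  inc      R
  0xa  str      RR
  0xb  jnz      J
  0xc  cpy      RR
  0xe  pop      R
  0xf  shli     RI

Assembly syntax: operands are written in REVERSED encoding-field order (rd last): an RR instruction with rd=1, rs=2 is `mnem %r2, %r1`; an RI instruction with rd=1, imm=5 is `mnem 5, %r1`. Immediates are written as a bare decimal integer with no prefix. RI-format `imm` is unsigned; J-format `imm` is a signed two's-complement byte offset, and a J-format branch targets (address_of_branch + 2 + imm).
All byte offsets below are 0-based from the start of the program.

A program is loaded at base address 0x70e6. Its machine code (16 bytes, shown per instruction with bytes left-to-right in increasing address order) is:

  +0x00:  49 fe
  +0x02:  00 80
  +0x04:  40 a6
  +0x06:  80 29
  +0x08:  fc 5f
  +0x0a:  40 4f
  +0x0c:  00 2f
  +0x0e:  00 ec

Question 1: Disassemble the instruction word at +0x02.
[02] 00 80 → 0x8000
  op=0x8000>>12=0x8 ⇒ hlt (N)

hlt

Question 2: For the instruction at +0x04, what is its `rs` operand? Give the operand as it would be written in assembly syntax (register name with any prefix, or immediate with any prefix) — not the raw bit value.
%r1

off 0x04: read 40 a6 as little → 0xa640
  top 4b → 0xa → str [RR]
  rd@[11:9]=0x3 ⇒ %r3
  rs@[8:6]=0x1 ⇒ %r1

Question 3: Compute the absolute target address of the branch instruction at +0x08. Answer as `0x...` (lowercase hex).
0x70ec

[08] fc 5f → 0x5ffc
  opcode bits[15:12]=0x5: jsr/J
  imm@[11:0]=0xffc (s12→-4) ⇒ -4
  target = base 0x70e6 + off 0x08 + 2 + imm -4 = 0x70ec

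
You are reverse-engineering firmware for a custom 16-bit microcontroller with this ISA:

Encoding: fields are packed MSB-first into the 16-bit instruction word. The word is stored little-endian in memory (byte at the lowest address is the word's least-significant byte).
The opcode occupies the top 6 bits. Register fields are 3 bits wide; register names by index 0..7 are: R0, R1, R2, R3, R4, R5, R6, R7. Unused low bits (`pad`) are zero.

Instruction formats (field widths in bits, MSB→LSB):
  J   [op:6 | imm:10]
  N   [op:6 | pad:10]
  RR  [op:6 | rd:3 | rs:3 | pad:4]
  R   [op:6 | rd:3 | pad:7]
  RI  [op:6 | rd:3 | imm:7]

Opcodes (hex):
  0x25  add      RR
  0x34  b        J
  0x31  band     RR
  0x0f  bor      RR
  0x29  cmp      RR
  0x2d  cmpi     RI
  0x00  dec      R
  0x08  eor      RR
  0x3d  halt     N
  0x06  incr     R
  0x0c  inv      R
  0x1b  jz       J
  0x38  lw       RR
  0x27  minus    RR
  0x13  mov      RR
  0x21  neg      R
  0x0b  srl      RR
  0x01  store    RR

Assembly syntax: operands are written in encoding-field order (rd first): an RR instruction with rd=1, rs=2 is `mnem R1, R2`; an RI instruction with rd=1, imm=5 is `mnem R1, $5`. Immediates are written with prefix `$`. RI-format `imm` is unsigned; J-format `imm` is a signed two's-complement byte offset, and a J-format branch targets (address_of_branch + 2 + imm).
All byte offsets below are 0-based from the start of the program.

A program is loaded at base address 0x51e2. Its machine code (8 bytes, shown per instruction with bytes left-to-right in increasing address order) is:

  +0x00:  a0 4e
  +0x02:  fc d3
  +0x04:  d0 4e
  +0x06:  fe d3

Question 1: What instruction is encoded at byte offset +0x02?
[02] fc d3 → 0xd3fc
  opcode bits[15:10]=0x34: b/J
  imm@[9:0]=0x3fc (s10→-4) ⇒ $-4

b $-4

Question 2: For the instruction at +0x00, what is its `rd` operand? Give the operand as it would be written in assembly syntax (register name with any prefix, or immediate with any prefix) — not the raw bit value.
+0x00: a0 4e ⇒ word 0x4ea0 (little)
  top 6b → 0x13 → mov [RR]
  rd: (w>>7)&0x7=0x5 → R5
  rs: (w>>4)&0x7=0x2 → R2

R5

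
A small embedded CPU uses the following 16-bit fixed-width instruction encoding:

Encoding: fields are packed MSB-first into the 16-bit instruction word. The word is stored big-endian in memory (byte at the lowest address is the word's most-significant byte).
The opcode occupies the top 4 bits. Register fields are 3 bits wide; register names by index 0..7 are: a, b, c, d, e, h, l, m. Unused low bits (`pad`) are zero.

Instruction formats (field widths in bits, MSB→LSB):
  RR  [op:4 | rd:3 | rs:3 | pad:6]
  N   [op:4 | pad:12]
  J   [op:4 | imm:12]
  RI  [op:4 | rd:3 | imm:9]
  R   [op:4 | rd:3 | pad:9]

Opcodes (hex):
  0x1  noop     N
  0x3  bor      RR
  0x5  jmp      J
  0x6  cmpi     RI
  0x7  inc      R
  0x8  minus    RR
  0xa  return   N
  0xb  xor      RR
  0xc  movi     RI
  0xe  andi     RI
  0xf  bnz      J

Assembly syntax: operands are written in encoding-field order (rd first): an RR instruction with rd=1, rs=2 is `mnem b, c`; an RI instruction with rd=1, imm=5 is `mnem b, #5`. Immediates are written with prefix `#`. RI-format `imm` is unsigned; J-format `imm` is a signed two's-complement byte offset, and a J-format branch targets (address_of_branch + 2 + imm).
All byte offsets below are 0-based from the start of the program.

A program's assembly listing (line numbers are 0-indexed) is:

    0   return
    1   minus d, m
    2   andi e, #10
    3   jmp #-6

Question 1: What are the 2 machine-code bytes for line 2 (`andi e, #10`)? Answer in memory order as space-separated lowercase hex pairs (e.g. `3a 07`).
line 2 (andi): pack op=0xe:4|rd=4:3|imm=10:9 = 0xe80a; big→ e8 0a

e8 0a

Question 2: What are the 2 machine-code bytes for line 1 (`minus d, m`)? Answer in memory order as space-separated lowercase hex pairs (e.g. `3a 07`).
87 c0

L1: minus op=0x8:4|rd=3:3|rs=7:3|pad=0:6 ⇒ 0x87c0 ⇒ big 87 c0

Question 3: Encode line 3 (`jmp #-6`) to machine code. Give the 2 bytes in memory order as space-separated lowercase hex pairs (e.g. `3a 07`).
5f fa

L3: jmp op=0x5:4|imm=-6:12 ⇒ 0x5ffa ⇒ big 5f fa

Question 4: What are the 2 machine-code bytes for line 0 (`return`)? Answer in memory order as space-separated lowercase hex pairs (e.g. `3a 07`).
line 0 (return): pack op=0xa:4|pad=0:12 = 0xa000; big→ a0 00

a0 00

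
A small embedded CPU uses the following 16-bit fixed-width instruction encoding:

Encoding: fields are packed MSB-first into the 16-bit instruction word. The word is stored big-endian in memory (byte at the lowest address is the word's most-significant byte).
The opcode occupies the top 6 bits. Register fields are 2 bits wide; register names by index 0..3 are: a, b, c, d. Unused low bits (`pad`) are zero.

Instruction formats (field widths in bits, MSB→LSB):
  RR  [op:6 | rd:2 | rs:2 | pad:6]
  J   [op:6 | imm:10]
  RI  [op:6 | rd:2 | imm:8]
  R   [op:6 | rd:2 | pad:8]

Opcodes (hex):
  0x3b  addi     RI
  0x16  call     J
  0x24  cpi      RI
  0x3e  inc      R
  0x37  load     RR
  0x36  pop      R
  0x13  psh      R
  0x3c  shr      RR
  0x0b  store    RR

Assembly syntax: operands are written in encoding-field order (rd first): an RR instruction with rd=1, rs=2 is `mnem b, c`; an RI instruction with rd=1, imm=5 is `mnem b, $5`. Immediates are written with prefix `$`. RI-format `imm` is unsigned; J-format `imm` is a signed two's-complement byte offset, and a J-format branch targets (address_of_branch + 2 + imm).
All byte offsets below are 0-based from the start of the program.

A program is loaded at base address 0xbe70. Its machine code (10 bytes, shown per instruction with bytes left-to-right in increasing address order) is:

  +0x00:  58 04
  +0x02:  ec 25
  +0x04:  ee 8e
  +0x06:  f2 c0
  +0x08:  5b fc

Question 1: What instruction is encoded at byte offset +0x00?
off 0x00: read 58 04 as big → 0x5804
  top 6b → 0x16 → call [J]
  imm: (w>>0)&0x3ff=0x4 → $4

call $4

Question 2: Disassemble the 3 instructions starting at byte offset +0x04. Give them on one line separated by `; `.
+0x04: ee 8e ⇒ word 0xee8e (big)
  op=0xee8e>>10=0x3b ⇒ addi (RI)
  rd: (w>>8)&0x3=0x2 → c
  imm: (w>>0)&0xff=0x8e → $142
+0x06: f2 c0 ⇒ word 0xf2c0 (big)
  op=0xf2c0>>10=0x3c ⇒ shr (RR)
  rd: (w>>8)&0x3=0x2 → c
  rs: (w>>6)&0x3=0x3 → d
+0x08: 5b fc ⇒ word 0x5bfc (big)
  op=0x5bfc>>10=0x16 ⇒ call (J)
  imm: (w>>0)&0x3ff=0x3fc (s10→-4) → $-4

addi c, $142; shr c, d; call $-4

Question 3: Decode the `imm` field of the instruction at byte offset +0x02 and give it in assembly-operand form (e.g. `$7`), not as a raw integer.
+0x02: ec 25 ⇒ word 0xec25 (big)
  opcode bits[15:10]=0x3b: addi/RI
  [9:8] rd=0 = a
  [7:0] imm=37 = $37

$37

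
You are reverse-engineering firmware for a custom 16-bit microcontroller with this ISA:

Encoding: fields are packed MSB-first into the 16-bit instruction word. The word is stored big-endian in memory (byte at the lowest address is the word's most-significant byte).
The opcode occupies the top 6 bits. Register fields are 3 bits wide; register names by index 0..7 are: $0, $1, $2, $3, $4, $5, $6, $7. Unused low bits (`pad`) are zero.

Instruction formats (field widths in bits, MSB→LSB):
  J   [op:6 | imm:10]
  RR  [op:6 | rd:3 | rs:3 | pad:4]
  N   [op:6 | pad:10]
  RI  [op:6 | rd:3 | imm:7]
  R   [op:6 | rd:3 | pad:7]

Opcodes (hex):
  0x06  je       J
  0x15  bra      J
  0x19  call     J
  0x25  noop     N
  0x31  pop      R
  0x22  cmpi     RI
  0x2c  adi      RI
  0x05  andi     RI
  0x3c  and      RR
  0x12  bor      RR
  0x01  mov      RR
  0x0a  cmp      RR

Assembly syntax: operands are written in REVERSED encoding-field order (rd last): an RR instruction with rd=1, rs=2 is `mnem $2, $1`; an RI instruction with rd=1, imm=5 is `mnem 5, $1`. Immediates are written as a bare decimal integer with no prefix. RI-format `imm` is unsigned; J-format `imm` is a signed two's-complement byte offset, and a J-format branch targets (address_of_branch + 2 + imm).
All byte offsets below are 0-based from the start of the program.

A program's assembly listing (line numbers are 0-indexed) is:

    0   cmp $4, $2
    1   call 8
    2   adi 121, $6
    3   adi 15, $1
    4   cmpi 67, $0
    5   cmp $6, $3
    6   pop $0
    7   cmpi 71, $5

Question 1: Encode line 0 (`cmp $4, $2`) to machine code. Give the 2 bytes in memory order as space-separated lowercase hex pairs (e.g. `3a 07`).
29 40

L0: cmp op=0xa:6|rd=2:3|rs=4:3|pad=0:4 ⇒ 0x2940 ⇒ big 29 40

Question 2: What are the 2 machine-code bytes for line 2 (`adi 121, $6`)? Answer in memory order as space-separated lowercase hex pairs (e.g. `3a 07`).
line 2 (adi): pack op=0x2c:6|rd=6:3|imm=121:7 = 0xb379; big→ b3 79

b3 79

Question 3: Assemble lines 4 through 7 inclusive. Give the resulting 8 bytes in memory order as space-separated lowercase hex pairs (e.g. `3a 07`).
L4: cmpi op=0x22:6|rd=0:3|imm=67:7 ⇒ 0x8843 ⇒ big 88 43
L5: cmp op=0xa:6|rd=3:3|rs=6:3|pad=0:4 ⇒ 0x29e0 ⇒ big 29 e0
L6: pop op=0x31:6|rd=0:3|pad=0:7 ⇒ 0xc400 ⇒ big c4 00
L7: cmpi op=0x22:6|rd=5:3|imm=71:7 ⇒ 0x8ac7 ⇒ big 8a c7

88 43 29 e0 c4 00 8a c7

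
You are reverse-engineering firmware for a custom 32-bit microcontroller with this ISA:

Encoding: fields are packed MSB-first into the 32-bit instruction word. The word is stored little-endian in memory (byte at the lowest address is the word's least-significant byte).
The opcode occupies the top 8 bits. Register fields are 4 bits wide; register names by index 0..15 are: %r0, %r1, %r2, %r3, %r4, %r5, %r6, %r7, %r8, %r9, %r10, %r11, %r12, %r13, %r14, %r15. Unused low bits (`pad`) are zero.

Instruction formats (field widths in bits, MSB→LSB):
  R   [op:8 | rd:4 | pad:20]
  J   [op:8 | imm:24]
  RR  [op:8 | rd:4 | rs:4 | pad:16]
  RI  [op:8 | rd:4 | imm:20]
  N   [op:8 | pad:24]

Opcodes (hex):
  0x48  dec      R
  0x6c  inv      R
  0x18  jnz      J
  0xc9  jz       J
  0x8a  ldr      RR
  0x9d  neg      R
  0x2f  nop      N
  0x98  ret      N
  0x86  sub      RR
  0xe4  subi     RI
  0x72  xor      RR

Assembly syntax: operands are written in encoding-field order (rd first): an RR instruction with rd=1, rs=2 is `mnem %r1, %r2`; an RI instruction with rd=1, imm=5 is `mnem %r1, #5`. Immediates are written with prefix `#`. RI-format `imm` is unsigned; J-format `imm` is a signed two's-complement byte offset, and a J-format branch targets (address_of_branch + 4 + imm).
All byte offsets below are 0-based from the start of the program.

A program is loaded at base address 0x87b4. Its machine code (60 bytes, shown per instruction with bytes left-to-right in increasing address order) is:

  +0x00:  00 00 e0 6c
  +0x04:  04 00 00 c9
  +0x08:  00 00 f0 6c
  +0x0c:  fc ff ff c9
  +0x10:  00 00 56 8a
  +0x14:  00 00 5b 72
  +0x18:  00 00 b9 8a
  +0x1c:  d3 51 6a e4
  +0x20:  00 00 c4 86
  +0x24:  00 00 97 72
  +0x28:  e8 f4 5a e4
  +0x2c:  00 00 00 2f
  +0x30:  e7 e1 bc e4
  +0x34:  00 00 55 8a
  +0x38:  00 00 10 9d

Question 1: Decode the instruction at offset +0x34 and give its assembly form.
[34] 00 00 55 8a → 0x8a550000
  op=0x8a550000>>24=0x8a ⇒ ldr (RR)
  rd: (w>>20)&0xf=0x5 → %r5
  rs: (w>>16)&0xf=0x5 → %r5

ldr %r5, %r5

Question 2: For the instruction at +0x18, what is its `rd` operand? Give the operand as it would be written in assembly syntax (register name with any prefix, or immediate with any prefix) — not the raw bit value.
%r11

+0x18: 00 00 b9 8a ⇒ word 0x8ab90000 (little)
  opcode bits[31:24]=0x8a: ldr/RR
  [23:20] rd=11 = %r11
  [19:16] rs=9 = %r9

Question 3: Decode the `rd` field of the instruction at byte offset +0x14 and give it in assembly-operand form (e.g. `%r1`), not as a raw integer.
%r5

@+14  little-endian(00 00 5b 72) = 0x725b0000
  op=0x725b0000>>24=0x72 ⇒ xor (RR)
  rd@[23:20]=0x5 ⇒ %r5
  rs@[19:16]=0xb ⇒ %r11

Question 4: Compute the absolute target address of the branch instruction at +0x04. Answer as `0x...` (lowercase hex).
[04] 04 00 00 c9 → 0xc9000004
  top 8b → 0xc9 → jz [J]
  [23:0] imm=4 = #4
  target = base 0x87b4 + off 0x04 + 4 + imm 4 = 0x87c0

0x87c0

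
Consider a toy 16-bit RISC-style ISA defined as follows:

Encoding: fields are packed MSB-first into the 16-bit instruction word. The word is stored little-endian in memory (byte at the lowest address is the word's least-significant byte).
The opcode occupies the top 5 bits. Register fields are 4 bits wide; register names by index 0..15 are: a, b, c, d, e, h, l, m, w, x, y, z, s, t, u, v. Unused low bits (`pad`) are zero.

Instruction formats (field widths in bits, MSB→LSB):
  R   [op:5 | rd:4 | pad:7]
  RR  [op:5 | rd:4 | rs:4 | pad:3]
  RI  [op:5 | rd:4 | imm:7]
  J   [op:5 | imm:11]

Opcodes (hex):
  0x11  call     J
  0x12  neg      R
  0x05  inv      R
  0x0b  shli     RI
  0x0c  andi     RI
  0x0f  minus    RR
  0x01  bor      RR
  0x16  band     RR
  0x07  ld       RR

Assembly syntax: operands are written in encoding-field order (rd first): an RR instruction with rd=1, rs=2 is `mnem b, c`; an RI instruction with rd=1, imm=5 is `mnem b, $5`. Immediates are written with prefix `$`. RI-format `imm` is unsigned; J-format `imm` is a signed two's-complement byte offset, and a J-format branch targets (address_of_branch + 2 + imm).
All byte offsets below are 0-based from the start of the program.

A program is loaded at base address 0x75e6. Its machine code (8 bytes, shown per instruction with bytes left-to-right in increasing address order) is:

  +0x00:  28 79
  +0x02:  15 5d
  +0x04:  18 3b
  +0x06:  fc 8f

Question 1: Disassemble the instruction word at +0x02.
shli y, $21

+0x02: 15 5d ⇒ word 0x5d15 (little)
  top 5b → 0xb → shli [RI]
  [10:7] rd=10 = y
  [6:0] imm=21 = $21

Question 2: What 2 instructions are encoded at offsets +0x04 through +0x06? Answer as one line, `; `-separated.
ld l, d; call $-4

[04] 18 3b → 0x3b18
  op=0x3b18>>11=0x7 ⇒ ld (RR)
  [10:7] rd=6 = l
  [6:3] rs=3 = d
[06] fc 8f → 0x8ffc
  op=0x8ffc>>11=0x11 ⇒ call (J)
  [10:0] imm=2044 (s11→-4) = $-4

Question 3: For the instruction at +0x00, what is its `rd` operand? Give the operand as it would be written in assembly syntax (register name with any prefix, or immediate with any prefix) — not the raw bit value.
c

off 0x00: read 28 79 as little → 0x7928
  op=0x7928>>11=0xf ⇒ minus (RR)
  rd: (w>>7)&0xf=0x2 → c
  rs: (w>>3)&0xf=0x5 → h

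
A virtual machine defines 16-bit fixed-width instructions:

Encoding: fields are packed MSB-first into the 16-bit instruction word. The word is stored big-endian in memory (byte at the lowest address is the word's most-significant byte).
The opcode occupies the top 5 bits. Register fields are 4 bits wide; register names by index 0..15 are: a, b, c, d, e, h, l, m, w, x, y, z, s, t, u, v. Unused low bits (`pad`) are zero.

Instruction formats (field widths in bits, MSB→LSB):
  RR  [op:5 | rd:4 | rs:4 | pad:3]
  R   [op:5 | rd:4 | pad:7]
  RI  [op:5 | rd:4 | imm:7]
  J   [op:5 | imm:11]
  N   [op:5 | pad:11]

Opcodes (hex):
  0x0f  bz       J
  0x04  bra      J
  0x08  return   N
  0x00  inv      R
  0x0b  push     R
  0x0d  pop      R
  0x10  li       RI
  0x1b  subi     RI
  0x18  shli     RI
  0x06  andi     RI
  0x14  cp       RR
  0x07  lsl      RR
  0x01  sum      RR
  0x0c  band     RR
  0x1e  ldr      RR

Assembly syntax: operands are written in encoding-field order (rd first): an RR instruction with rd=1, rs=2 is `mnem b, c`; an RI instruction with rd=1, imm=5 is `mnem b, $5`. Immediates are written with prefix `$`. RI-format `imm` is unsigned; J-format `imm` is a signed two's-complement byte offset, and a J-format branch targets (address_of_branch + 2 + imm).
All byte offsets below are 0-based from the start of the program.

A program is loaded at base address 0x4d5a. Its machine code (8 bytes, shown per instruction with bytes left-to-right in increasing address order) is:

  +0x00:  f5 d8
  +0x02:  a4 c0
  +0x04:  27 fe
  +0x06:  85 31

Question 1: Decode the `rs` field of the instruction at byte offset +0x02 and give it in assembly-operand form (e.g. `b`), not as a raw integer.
@+02  big-endian(a4 c0) = 0xa4c0
  op=0xa4c0>>11=0x14 ⇒ cp (RR)
  [10:7] rd=9 = x
  [6:3] rs=8 = w

w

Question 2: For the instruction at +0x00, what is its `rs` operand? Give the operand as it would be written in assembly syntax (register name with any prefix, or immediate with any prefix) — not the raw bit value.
off 0x00: read f5 d8 as big → 0xf5d8
  op=0xf5d8>>11=0x1e ⇒ ldr (RR)
  [10:7] rd=11 = z
  [6:3] rs=11 = z

z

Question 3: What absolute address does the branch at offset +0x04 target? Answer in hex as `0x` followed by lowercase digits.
[04] 27 fe → 0x27fe
  top 5b → 0x4 → bra [J]
  imm: (w>>0)&0x7ff=0x7fe (s11→-2) → $-2
  target = base 0x4d5a + off 0x04 + 2 + imm -2 = 0x4d5e

0x4d5e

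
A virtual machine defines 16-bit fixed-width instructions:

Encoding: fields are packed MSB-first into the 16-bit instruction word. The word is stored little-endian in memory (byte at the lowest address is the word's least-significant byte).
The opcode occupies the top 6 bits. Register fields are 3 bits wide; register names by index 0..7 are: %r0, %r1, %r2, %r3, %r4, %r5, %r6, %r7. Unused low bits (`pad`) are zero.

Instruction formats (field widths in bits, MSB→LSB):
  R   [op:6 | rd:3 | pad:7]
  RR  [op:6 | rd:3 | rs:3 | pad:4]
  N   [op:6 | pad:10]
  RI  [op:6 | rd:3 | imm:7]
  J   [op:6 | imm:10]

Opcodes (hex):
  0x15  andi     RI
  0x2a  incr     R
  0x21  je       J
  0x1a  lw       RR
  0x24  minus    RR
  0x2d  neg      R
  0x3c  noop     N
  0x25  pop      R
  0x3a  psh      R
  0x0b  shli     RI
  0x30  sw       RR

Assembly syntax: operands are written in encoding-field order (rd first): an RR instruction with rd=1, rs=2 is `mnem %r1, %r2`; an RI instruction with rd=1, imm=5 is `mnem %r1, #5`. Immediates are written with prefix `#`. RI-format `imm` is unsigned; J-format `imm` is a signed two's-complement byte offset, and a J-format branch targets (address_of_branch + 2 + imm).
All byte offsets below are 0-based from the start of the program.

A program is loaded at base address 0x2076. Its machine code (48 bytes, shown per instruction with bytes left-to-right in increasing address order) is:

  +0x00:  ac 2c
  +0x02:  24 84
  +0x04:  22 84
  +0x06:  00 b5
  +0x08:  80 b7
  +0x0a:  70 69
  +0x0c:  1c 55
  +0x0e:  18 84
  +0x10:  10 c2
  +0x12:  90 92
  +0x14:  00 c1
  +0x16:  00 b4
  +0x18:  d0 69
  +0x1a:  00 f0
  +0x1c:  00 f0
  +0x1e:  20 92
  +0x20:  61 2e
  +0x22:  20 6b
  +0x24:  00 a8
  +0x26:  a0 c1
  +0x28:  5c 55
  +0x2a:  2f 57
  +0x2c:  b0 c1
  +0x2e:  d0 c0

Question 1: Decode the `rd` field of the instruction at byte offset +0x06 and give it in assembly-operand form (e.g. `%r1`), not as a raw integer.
+0x06: 00 b5 ⇒ word 0xb500 (little)
  op=0xb500>>10=0x2d ⇒ neg (R)
  [9:7] rd=2 = %r2

%r2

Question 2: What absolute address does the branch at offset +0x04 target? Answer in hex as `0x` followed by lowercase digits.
0x209e

@+04  little-endian(22 84) = 0x8422
  top 6b → 0x21 → je [J]
  [9:0] imm=34 = #34
  target = base 0x2076 + off 0x04 + 2 + imm 34 = 0x209e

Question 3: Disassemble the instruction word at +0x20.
+0x20: 61 2e ⇒ word 0x2e61 (little)
  op=0x2e61>>10=0xb ⇒ shli (RI)
  rd@[9:7]=0x4 ⇒ %r4
  imm@[6:0]=0x61 ⇒ #97

shli %r4, #97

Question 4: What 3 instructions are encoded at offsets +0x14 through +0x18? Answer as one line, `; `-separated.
@+14  little-endian(00 c1) = 0xc100
  op=0xc100>>10=0x30 ⇒ sw (RR)
  [9:7] rd=2 = %r2
  [6:4] rs=0 = %r0
@+16  little-endian(00 b4) = 0xb400
  op=0xb400>>10=0x2d ⇒ neg (R)
  [9:7] rd=0 = %r0
@+18  little-endian(d0 69) = 0x69d0
  op=0x69d0>>10=0x1a ⇒ lw (RR)
  [9:7] rd=3 = %r3
  [6:4] rs=5 = %r5

sw %r2, %r0; neg %r0; lw %r3, %r5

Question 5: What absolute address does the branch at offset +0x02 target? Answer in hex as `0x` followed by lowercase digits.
0x209e

+0x02: 24 84 ⇒ word 0x8424 (little)
  top 6b → 0x21 → je [J]
  imm@[9:0]=0x24 ⇒ #36
  target = base 0x2076 + off 0x02 + 2 + imm 36 = 0x209e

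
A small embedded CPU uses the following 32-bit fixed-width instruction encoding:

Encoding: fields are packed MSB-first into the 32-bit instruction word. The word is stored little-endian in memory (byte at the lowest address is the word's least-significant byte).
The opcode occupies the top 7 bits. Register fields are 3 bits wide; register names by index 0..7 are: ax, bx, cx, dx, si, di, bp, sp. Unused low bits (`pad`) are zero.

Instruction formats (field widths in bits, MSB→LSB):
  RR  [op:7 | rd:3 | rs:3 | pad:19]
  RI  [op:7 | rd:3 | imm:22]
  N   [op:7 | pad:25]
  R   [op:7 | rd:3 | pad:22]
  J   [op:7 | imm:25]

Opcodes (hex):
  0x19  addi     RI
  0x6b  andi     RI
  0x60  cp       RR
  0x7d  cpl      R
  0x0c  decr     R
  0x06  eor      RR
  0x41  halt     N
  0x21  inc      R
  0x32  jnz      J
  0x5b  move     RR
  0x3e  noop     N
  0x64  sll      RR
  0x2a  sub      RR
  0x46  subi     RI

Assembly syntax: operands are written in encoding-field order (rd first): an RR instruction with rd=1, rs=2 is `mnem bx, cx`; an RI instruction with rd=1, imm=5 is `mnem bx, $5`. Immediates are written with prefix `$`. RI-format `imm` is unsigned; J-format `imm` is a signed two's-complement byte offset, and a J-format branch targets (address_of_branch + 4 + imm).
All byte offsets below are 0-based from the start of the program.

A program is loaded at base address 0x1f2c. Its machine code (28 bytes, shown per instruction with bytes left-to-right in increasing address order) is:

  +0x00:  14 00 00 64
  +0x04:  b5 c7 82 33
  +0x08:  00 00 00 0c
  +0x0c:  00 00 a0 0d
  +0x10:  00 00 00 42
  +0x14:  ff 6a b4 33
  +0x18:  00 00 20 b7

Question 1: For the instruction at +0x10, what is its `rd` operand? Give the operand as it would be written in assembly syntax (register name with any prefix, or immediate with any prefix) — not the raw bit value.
ax

[10] 00 00 00 42 → 0x42000000
  op=0x42000000>>25=0x21 ⇒ inc (R)
  [24:22] rd=0 = ax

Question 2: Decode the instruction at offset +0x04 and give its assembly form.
off 0x04: read b5 c7 82 33 as little → 0x3382c7b5
  top 7b → 0x19 → addi [RI]
  rd@[24:22]=0x6 ⇒ bp
  imm@[21:0]=0x2c7b5 ⇒ $182197

addi bp, $182197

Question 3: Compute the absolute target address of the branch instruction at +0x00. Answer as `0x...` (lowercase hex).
+0x00: 14 00 00 64 ⇒ word 0x64000014 (little)
  opcode bits[31:25]=0x32: jnz/J
  imm@[24:0]=0x14 ⇒ $20
  target = base 0x1f2c + off 0x00 + 4 + imm 20 = 0x1f44

0x1f44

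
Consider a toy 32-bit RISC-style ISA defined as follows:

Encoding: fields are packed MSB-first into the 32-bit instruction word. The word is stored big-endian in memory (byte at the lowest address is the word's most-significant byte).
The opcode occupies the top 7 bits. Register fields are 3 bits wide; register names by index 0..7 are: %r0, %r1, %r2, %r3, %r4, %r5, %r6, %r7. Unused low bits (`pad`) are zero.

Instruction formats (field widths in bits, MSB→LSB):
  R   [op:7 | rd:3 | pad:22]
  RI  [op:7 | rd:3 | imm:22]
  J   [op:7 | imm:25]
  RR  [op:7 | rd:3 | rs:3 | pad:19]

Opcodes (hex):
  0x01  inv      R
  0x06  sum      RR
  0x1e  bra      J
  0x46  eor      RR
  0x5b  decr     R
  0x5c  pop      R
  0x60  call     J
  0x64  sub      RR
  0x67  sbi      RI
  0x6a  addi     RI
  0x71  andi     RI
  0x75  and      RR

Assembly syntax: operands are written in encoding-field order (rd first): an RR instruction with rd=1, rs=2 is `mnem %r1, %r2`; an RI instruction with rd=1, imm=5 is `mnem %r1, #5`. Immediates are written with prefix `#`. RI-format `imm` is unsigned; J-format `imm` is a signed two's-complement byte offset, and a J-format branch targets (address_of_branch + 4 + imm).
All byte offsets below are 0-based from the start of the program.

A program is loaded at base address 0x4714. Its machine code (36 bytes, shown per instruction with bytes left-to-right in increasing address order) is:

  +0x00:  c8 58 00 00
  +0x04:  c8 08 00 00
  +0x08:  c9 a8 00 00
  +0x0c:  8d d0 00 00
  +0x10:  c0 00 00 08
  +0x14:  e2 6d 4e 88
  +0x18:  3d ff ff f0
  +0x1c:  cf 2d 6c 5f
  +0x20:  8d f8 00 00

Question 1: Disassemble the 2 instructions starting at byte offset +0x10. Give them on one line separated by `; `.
[10] c0 00 00 08 → 0xc0000008
  op=0xc0000008>>25=0x60 ⇒ call (J)
  [24:0] imm=8 = #8
[14] e2 6d 4e 88 → 0xe26d4e88
  op=0xe26d4e88>>25=0x71 ⇒ andi (RI)
  [24:22] rd=1 = %r1
  [21:0] imm=2969224 = #2969224

call #8; andi %r1, #2969224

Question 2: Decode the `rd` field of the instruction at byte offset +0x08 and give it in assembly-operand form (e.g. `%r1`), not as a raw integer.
+0x08: c9 a8 00 00 ⇒ word 0xc9a80000 (big)
  op=0xc9a80000>>25=0x64 ⇒ sub (RR)
  rd@[24:22]=0x6 ⇒ %r6
  rs@[21:19]=0x5 ⇒ %r5

%r6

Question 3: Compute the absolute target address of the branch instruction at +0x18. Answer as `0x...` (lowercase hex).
0x4720

off 0x18: read 3d ff ff f0 as big → 0x3dfffff0
  opcode bits[31:25]=0x1e: bra/J
  imm: (w>>0)&0x1ffffff=0x1fffff0 (s25→-16) → #-16
  target = base 0x4714 + off 0x18 + 4 + imm -16 = 0x4720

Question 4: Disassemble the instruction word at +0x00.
@+00  big-endian(c8 58 00 00) = 0xc8580000
  top 7b → 0x64 → sub [RR]
  [24:22] rd=1 = %r1
  [21:19] rs=3 = %r3

sub %r1, %r3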